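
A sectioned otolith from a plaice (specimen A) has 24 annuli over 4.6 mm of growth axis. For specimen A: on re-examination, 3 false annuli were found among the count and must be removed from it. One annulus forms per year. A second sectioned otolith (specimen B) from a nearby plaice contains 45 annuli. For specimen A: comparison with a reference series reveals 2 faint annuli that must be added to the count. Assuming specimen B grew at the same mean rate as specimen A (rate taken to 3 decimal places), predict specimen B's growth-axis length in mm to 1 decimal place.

9.0 mm

Specimen A: true annulus count = 24 − 3 + 2 = 23.
A: Extension rate ≈ 4.6 / 23 = 0.200 mm/year.
For B, 0.200 mm/year × 45 years = 9.0 mm.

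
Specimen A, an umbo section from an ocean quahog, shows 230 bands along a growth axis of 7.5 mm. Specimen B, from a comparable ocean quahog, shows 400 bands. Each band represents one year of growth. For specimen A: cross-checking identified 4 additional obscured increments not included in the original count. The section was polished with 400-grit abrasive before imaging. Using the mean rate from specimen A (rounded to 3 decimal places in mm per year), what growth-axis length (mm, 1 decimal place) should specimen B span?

12.8 mm

Specimen A: adjusted count: 230 + 4 = 234 bands.
A: Mean rate = 7.5 mm / 234 years ≈ 0.032 mm per year.
B's length ≈ 0.032 × 400 = 12.8 mm.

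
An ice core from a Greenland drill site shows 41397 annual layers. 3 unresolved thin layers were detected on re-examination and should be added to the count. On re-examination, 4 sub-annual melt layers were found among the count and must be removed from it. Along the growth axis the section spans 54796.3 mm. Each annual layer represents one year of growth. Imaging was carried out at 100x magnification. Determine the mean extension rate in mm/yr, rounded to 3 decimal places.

Adjusted count: 41397 − 4 + 3 = 41396 annual layers.
54796.3 mm over 41396 years gives 54796.3 / 41396 ≈ 1.324 mm/yr.

1.324 mm/yr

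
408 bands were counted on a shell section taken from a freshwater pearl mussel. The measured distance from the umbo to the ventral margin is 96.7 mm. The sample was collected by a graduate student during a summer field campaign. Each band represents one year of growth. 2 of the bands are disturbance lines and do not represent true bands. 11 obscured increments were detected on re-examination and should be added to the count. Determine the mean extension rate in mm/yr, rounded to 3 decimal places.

0.232 mm/yr

After corrections the count is 408 − 2 + 11 = 417 bands.
96.7 mm over 417 years gives 96.7 / 417 ≈ 0.232 mm/yr.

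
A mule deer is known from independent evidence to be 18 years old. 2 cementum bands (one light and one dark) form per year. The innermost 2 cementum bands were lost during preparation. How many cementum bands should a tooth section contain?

With 2 cementum bands per year, 18 years would produce 18 × 2 = 36 cementum bands.
Less the 2 uncaptured cementum bands: 36 − 2 = 34.

34 cementum bands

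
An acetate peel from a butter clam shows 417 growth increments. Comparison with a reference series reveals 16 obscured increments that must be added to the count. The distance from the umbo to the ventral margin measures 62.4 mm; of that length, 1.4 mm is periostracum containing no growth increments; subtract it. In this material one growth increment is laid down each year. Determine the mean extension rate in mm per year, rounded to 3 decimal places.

Correcting the raw count gives 417 + 16 = 433 true growth increments.
Net length = 62.4 − 1.4 = 61.0 mm.
Mean rate = 61.0 mm / 433 years ≈ 0.141 mm per year.

0.141 mm per year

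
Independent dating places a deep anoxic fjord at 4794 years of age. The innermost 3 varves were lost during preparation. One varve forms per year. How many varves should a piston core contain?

4791 varves

Expected varves over 4794 years: 4794.
Subtracting the 3 varves not captured gives 4794 − 3 = 4791 varves in the record.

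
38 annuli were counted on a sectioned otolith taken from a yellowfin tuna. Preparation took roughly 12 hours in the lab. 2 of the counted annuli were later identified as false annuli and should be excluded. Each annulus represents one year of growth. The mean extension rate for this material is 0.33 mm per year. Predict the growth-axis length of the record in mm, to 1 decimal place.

11.9 mm

After corrections the count is 38 − 2 = 36 annuli.
36 years at 0.33 mm/year gives 0.33 × 36 = 11.9 mm.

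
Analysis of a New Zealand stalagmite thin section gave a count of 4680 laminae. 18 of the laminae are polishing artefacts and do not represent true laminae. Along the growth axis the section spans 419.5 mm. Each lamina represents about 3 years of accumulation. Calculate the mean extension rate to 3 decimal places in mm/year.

True lamina count = 4680 − 18 = 4662.
Multiplying by 3 years per lamina: 4662 × 3 = 13986 years.
419.5 mm over 13986 years gives 419.5 / 13986 ≈ 0.030 mm/year.

0.030 mm/year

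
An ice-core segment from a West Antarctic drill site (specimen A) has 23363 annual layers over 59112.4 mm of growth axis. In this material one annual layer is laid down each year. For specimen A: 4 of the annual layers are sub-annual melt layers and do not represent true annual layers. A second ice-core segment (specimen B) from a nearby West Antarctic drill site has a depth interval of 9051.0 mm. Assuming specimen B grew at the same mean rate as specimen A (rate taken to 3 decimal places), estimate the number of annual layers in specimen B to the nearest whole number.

Specimen A: true annual layer count = 23363 − 4 = 23359.
A: Mean rate = 59112.4 mm / 23359 years ≈ 2.531 mm/yr.
Specimen B: 9051.0 mm / 2.531 mm per year = 3576.06 years ≈ 3576 annual layers.

3576 annual layers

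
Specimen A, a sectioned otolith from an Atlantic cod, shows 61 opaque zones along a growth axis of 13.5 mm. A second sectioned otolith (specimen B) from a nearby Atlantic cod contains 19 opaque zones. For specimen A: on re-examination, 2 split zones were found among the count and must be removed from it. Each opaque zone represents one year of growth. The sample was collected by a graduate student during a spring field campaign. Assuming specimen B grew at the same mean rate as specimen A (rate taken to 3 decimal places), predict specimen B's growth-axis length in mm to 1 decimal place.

Specimen A: after corrections the count is 61 − 2 = 59 opaque zones.
A: Extension rate ≈ 13.5 / 59 = 0.229 mm/yr.
For B, 0.229 mm/year × 19 years = 4.4 mm.

4.4 mm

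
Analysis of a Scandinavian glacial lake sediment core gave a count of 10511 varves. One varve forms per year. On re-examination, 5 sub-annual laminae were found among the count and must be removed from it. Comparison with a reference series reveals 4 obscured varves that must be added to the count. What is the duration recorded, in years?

After corrections the count is 10511 − 5 + 4 = 10510 varves.
With a one-to-one varve periodicity this is 10510 years.

10510 years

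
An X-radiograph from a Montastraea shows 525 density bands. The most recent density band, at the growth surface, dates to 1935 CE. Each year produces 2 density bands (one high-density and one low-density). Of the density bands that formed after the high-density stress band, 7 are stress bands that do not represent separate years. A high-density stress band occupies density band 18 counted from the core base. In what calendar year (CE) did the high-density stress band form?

Between density band 18 and the growth surface there are 525 − 18 = 507 density bands.
Removing the 7 false density bands leaves 507 − 7 = 500 true density bands beyond the high-density stress band.
With 2 density bands per year, 500 / 2 = 250 years.
The density band at the growth surface is 1935 CE, so the high-density stress band dates to 1935 − 250 = 1685 CE.

1685 CE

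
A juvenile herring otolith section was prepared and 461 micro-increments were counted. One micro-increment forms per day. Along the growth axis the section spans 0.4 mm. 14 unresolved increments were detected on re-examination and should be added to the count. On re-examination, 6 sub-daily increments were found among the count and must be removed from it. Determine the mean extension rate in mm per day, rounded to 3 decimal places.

Adjusted count: 461 − 6 + 14 = 469 micro-increments.
Mean rate = 0.4 mm / 469 days ≈ 0.001 mm per day.

0.001 mm per day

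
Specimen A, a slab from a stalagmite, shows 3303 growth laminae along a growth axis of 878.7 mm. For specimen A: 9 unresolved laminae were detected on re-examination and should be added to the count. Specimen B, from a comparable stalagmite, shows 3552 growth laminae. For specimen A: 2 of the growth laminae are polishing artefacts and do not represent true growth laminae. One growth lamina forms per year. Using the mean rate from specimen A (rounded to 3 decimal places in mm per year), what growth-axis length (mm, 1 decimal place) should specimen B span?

Specimen A: adjusted count: 3303 − 2 + 9 = 3310 growth laminae.
A: 878.7 mm over 3310 years gives 878.7 / 3310 ≈ 0.265 mm/year.
B's length ≈ 0.265 × 3552 = 941.3 mm.

941.3 mm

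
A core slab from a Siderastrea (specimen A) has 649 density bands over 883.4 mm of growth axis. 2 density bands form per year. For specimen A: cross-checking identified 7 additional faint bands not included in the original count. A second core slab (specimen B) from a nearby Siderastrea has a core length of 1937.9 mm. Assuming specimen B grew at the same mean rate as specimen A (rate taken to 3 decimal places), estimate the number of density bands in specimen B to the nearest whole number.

Specimen A: true density band count = 649 + 7 = 656.
Specimen A: with 2 density bands per year, 656 / 2 = 328 years.
A: Extension rate ≈ 883.4 / 328 = 2.693 mm/year.
Specimen B: 1937.9 mm / 2.693 mm per year = 719.61 years; at 2 density bands per year that is 719.61 × 2 ≈ 1439 density bands.

1439 density bands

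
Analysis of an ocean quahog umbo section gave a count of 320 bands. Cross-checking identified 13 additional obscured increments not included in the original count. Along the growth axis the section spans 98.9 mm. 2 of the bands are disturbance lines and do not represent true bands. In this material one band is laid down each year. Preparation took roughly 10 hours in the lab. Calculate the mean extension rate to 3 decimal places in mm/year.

0.299 mm/year

Correcting the raw count gives 320 − 2 + 13 = 331 true bands.
Extension rate ≈ 98.9 / 331 = 0.299 mm/year.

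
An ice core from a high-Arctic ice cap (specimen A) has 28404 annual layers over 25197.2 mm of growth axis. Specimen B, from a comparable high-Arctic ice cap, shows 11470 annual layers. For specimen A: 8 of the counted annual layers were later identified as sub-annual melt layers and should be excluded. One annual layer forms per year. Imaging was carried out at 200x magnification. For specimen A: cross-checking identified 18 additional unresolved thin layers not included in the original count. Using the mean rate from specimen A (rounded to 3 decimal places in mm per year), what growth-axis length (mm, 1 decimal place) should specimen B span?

10173.9 mm

Specimen A: adjusted count: 28404 − 8 + 18 = 28414 annual layers.
A: Extension rate ≈ 25197.2 / 28414 = 0.887 mm/year.
For B, 0.887 mm/year × 11470 years = 10173.9 mm.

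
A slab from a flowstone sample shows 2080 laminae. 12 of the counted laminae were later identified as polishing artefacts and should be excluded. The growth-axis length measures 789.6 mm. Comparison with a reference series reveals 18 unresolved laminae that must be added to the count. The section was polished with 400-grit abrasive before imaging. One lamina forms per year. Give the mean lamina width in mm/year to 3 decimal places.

0.379 mm/year

Adjusted count: 2080 − 12 + 18 = 2086 laminae.
Extension rate ≈ 789.6 / 2086 = 0.379 mm/year.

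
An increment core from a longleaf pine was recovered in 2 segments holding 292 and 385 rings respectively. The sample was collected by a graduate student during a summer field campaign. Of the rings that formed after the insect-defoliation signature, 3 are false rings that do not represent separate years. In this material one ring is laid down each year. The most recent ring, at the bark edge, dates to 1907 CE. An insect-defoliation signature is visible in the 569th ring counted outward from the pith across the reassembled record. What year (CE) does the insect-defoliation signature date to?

Total rings = 292 + 385 = 677.
Between ring 569 and the bark edge there are 677 − 569 = 108 rings.
Excluding 3 false rings: 108 − 3 = 105.
The ring at the bark edge is 1907 CE, so the insect-defoliation signature dates to 1907 − 105 = 1802 CE.

1802 CE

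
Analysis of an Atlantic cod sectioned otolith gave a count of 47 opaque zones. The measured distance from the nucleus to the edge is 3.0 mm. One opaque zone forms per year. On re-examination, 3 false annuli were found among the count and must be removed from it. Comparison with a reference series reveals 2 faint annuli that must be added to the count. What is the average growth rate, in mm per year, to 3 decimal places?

Adjusted count: 47 − 3 + 2 = 46 opaque zones.
Extension rate ≈ 3.0 / 46 = 0.065 mm per year.

0.065 mm per year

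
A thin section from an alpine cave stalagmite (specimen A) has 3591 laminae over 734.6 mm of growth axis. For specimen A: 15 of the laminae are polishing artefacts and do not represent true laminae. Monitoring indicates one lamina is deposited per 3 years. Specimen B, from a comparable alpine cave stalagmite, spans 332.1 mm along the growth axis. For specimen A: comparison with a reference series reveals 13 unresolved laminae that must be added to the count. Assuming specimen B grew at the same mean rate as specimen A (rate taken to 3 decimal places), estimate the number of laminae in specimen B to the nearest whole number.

Specimen A: correcting the raw count gives 3591 − 15 + 13 = 3589 true laminae.
Specimen A: multiplying by 3 years per lamina: 3589 × 3 = 10767 years.
A: 734.6 mm over 10767 years gives 734.6 / 10767 ≈ 0.068 mm/yr.
For B, 332.1 / 0.068 = 4883.82 years; at 3 years per lamina that is 4883.82 / 3 ≈ 1628 laminae.

1628 laminae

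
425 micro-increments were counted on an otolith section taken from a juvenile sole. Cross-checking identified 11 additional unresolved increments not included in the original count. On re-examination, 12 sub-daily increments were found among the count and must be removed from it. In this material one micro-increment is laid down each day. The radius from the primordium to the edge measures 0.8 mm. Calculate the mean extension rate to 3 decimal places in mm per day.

After corrections the count is 425 − 12 + 11 = 424 micro-increments.
Extension rate ≈ 0.8 / 424 = 0.002 mm per day.

0.002 mm per day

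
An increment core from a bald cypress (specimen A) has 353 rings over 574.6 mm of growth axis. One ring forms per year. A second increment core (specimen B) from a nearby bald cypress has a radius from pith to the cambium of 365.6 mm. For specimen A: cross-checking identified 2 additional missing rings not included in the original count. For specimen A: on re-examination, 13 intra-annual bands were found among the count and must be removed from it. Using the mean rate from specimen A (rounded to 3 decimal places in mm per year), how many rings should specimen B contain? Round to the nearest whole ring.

Specimen A: adjusted count: 353 − 13 + 2 = 342 rings.
A: Mean rate = 574.6 mm / 342 years ≈ 1.680 mm/year.
For B, 365.6 / 1.680 = 217.62 years ≈ 218 rings.

218 rings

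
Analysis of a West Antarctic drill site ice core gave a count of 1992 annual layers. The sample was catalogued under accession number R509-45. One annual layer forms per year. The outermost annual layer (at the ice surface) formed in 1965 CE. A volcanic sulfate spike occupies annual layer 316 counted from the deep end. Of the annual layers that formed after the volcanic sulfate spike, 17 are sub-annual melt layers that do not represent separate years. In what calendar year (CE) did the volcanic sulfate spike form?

1992 − 316 = 1676 annual layers lie beyond the volcanic sulfate spike toward the ice surface.
Removing the 17 false annual layers leaves 1676 − 17 = 1659 true annual layers beyond the volcanic sulfate spike.
Counting back 1659 years from 1965 CE places the volcanic sulfate spike in 1965 − 1659 = 306 CE.

306 CE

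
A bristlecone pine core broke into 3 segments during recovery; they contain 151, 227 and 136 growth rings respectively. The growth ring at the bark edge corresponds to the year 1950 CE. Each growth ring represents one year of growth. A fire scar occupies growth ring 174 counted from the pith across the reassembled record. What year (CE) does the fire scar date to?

Total growth rings = 151 + 227 + 136 = 514.
514 − 174 = 340 growth rings lie beyond the fire scar toward the bark edge.
Counting back 340 years from 1950 CE places the fire scar in 1950 − 340 = 1610 CE.

1610 CE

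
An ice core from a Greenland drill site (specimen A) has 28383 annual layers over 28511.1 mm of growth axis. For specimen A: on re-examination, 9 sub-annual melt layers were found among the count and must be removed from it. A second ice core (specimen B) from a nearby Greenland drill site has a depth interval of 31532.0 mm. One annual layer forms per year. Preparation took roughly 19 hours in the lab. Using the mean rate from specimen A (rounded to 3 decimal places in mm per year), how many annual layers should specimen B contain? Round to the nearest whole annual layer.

Specimen A: correcting the raw count gives 28383 − 9 = 28374 true annual layers.
A: Mean rate = 28511.1 mm / 28374 years ≈ 1.005 mm/yr.
Specimen B: 31532.0 mm / 1.005 mm per year = 31375.12 years ≈ 31375 annual layers.

31375 annual layers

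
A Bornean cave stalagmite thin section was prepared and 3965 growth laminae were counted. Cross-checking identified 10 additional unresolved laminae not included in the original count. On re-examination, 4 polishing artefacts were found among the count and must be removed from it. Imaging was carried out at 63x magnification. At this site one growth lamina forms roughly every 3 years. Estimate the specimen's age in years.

Adjusted count: 3965 − 4 + 10 = 3971 growth laminae.
3971 growth laminae at 3 years each span 3971 × 3 = 11913 years.

11913 years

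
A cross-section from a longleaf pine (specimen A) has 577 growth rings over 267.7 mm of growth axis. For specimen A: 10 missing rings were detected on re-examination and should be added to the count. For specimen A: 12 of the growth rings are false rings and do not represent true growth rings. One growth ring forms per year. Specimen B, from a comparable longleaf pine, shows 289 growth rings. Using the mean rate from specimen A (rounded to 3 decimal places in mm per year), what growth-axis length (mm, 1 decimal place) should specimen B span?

Specimen A: correcting the raw count gives 577 − 12 + 10 = 575 true growth rings.
A: Mean rate = 267.7 mm / 575 years ≈ 0.466 mm/yr.
For B, 0.466 mm/year × 289 years = 134.7 mm.

134.7 mm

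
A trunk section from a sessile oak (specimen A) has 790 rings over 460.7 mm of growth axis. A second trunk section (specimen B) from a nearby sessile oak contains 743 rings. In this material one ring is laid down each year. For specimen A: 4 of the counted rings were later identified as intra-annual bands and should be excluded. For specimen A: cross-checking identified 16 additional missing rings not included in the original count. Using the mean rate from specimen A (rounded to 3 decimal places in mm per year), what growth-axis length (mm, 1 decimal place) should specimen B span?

Specimen A: correcting the raw count gives 790 − 4 + 16 = 802 true rings.
A: 460.7 mm over 802 years gives 460.7 / 802 ≈ 0.574 mm/year.
B's length ≈ 0.574 × 743 = 426.5 mm.

426.5 mm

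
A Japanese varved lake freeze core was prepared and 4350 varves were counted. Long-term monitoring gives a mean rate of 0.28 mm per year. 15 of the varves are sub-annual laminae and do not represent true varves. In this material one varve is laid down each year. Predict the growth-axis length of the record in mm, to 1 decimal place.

1213.8 mm

Adjusted count: 4350 − 15 = 4335 varves.
4335 years at 0.28 mm/year gives 0.28 × 4335 = 1213.8 mm.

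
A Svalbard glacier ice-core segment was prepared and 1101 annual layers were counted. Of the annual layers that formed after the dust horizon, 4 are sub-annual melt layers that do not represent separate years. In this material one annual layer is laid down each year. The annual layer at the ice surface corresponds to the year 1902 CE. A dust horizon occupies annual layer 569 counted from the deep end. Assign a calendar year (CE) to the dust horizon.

1374 CE

Between annual layer 569 and the ice surface there are 1101 − 569 = 532 annual layers.
532 − 4 false = 528 true annual layers after the dust horizon.
The annual layer at the ice surface is 1902 CE, so the dust horizon dates to 1902 − 528 = 1374 CE.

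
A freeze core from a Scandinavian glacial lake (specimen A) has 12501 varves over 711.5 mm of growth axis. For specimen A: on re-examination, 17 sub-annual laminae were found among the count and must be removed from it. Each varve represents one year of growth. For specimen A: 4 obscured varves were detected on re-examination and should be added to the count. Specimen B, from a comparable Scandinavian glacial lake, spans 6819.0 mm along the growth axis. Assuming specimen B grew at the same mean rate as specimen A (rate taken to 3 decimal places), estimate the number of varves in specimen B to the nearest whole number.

Specimen A: true varve count = 12501 − 17 + 4 = 12488.
A: Extension rate ≈ 711.5 / 12488 = 0.057 mm/year.
Specimen B: 6819.0 mm / 0.057 mm per year = 119631.58 years ≈ 119632 varves.

119632 varves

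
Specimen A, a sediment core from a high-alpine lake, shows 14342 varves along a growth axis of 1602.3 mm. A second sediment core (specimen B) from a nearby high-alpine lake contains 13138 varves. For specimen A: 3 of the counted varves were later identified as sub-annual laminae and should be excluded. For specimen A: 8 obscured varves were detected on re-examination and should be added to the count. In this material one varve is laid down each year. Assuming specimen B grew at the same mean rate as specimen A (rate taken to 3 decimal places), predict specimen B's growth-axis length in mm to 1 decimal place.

1471.5 mm

Specimen A: adjusted count: 14342 − 3 + 8 = 14347 varves.
A: Extension rate ≈ 1602.3 / 14347 = 0.112 mm/yr.
Length of B = 0.112 × 13138 = 1471.5 mm.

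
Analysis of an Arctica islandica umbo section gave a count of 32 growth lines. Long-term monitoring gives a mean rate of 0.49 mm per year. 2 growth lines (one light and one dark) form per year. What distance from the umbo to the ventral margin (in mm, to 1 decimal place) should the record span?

7.8 mm

With 2 growth lines per year, 32 / 2 = 16 years.
Predicted length = 0.49 mm/year × 16 years = 7.8 mm.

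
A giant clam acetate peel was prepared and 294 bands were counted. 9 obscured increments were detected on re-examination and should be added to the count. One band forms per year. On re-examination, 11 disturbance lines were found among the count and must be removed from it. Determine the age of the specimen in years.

292 years

Adjusted count: 294 − 11 + 9 = 292 bands.
At one band per year, that is 292 years.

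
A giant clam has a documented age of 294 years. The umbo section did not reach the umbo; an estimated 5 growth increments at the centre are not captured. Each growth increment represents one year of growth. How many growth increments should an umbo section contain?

At one growth increment per year, 294 years correspond to 294 growth increments.
Less the 5 uncaptured growth increments: 294 − 5 = 289.

289 growth increments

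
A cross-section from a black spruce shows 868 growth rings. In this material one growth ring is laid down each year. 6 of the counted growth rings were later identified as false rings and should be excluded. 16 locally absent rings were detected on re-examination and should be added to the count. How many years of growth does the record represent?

After corrections the count is 868 − 6 + 16 = 878 growth rings.
With a one-to-one growth ring periodicity this is 878 years.

878 years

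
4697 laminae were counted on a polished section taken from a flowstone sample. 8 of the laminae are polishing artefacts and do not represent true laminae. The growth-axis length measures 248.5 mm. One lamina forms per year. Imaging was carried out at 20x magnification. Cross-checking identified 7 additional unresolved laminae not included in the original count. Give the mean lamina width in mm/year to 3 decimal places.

Correcting the raw count gives 4697 − 8 + 7 = 4696 true laminae.
Mean rate = 248.5 mm / 4696 years ≈ 0.053 mm/year.

0.053 mm/year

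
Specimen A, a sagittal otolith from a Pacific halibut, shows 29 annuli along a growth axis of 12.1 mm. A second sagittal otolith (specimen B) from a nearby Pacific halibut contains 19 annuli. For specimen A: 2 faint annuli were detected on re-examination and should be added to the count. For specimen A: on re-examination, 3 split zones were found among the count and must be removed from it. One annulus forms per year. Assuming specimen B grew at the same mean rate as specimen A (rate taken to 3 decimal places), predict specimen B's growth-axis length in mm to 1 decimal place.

8.2 mm

Specimen A: after corrections the count is 29 − 3 + 2 = 28 annuli.
A: 12.1 mm over 28 years gives 12.1 / 28 ≈ 0.432 mm/year.
Length of B = 0.432 × 19 = 8.2 mm.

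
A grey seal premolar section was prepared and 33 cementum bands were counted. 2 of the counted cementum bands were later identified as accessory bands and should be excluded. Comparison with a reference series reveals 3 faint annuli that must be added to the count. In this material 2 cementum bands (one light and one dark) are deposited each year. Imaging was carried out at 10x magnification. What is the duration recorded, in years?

Adjusted count: 33 − 2 + 3 = 34 cementum bands.
Dividing by 2 cementum bands per year: 34 / 2 = 17 years.

17 years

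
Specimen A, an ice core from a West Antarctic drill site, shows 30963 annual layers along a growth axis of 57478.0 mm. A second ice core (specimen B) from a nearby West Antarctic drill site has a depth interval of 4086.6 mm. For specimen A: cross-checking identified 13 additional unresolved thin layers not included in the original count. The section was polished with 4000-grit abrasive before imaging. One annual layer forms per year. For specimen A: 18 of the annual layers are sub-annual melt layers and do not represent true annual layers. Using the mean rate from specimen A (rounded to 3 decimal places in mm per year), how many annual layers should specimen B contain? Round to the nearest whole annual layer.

Specimen A: after corrections the count is 30963 − 18 + 13 = 30958 annual layers.
A: 57478.0 mm over 30958 years gives 57478.0 / 30958 ≈ 1.857 mm/year.
Specimen B: 4086.6 mm / 1.857 mm per year = 2200.65 years ≈ 2201 annual layers.

2201 annual layers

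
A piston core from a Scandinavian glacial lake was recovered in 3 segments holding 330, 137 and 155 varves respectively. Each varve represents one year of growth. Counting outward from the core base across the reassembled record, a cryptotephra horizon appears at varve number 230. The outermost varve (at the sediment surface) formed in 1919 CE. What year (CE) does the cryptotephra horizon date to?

Total varves = 330 + 137 + 155 = 622.
622 − 230 = 392 varves lie beyond the cryptotephra horizon toward the sediment surface.
The varve at the sediment surface is 1919 CE, so the cryptotephra horizon dates to 1919 − 392 = 1527 CE.

1527 CE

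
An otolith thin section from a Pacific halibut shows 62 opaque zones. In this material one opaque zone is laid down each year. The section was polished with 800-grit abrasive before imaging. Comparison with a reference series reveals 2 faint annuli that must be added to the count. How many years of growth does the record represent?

True opaque zone count = 62 + 2 = 64.
At one opaque zone per year, that is 64 years.

64 years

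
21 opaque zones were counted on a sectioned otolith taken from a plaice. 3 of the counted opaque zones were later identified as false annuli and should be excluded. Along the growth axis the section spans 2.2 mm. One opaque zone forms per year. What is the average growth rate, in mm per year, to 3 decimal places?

True opaque zone count = 21 − 3 = 18.
Extension rate ≈ 2.2 / 18 = 0.122 mm per year.

0.122 mm per year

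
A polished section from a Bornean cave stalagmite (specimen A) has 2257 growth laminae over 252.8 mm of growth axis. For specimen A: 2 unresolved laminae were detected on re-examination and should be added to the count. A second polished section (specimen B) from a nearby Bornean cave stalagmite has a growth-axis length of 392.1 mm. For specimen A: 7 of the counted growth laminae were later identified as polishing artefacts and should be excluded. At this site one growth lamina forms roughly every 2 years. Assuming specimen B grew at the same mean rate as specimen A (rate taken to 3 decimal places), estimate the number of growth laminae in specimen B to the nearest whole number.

3501 growth laminae

Specimen A: true growth lamina count = 2257 − 7 + 2 = 2252.
Specimen A: 2252 growth laminae at 2 years each span 2252 × 2 = 4504 years.
A: Mean rate = 252.8 mm / 4504 years ≈ 0.056 mm/yr.
Specimen B: 392.1 mm / 0.056 mm per year = 7001.79 years; at 2 years per growth lamina that is 7001.79 / 2 ≈ 3501 growth laminae.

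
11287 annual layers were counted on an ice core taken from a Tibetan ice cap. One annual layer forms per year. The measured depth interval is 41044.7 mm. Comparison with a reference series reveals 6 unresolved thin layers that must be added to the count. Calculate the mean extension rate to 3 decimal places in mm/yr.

3.635 mm/yr

True annual layer count = 11287 + 6 = 11293.
41044.7 mm over 11293 years gives 41044.7 / 11293 ≈ 3.635 mm/yr.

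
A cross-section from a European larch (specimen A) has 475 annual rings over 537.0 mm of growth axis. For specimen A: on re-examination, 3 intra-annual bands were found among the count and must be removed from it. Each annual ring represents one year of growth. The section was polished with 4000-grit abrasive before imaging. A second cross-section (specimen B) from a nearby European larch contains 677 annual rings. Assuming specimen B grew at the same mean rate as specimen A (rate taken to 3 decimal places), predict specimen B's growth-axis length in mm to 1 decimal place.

Specimen A: adjusted count: 475 − 3 = 472 annual rings.
A: Extension rate ≈ 537.0 / 472 = 1.138 mm/year.
For B, 1.138 mm/year × 677 years = 770.4 mm.

770.4 mm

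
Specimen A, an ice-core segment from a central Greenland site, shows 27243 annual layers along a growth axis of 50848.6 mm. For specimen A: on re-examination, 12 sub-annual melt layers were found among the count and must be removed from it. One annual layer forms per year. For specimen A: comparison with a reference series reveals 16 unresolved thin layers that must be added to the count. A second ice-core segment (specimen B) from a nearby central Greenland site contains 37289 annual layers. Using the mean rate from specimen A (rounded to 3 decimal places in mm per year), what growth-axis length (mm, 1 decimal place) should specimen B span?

Specimen A: after corrections the count is 27243 − 12 + 16 = 27247 annual layers.
A: Mean rate = 50848.6 mm / 27247 years ≈ 1.866 mm/year.
For B, 1.866 mm/year × 37289 years = 69581.3 mm.

69581.3 mm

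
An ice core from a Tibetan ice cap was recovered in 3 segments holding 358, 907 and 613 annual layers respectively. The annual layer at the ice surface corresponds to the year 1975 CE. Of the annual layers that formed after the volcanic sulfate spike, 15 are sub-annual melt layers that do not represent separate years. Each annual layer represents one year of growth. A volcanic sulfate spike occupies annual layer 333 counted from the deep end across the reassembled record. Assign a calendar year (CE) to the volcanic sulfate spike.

445 CE

Total annual layers = 358 + 907 + 613 = 1878.
Between annual layer 333 and the ice surface there are 1878 − 333 = 1545 annual layers.
Excluding 15 false annual layers: 1545 − 15 = 1530.
The annual layer at the ice surface is 1975 CE, so the volcanic sulfate spike dates to 1975 − 1530 = 445 CE.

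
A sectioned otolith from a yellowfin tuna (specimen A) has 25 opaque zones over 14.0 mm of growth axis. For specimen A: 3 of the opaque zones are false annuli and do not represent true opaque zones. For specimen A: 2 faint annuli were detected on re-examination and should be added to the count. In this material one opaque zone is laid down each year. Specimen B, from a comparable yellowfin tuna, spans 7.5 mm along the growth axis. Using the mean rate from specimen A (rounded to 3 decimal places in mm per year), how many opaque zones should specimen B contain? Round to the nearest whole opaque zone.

13 opaque zones

Specimen A: true opaque zone count = 25 − 3 + 2 = 24.
A: 14.0 mm over 24 years gives 14.0 / 24 ≈ 0.583 mm/yr.
For B, 7.5 / 0.583 = 12.86 years ≈ 13 opaque zones.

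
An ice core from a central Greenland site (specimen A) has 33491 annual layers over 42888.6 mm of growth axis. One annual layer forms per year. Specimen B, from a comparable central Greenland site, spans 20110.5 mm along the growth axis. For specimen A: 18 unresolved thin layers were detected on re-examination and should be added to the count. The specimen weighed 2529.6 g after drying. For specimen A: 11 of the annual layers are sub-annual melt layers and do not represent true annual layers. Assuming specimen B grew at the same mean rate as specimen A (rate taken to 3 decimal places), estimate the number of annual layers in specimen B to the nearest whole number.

Specimen A: correcting the raw count gives 33491 − 11 + 18 = 33498 true annual layers.
A: Extension rate ≈ 42888.6 / 33498 = 1.280 mm/year.
B spans 20110.5 / 1.280 = 15711.33 years ≈ 15711 annual layers.

15711 annual layers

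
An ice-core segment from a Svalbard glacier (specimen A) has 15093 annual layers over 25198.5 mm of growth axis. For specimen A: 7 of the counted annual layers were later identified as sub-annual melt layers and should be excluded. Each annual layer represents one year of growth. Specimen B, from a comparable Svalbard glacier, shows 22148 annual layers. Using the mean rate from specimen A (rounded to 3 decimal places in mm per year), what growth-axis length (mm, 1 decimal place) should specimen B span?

36987.2 mm

Specimen A: true annual layer count = 15093 − 7 = 15086.
A: 25198.5 mm over 15086 years gives 25198.5 / 15086 ≈ 1.670 mm per year.
For B, 1.670 mm/year × 22148 years = 36987.2 mm.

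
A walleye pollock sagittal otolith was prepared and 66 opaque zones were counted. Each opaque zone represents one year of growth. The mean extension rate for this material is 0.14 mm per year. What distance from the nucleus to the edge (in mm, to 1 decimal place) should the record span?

The record spans 66 years at 0.14 mm per year.
Length ≈ 0.14 × 66 = 9.2 mm.

9.2 mm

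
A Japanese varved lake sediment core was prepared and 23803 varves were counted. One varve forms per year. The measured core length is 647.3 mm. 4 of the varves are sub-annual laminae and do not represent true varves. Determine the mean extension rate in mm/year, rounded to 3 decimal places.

0.027 mm/year

True varve count = 23803 − 4 = 23799.
647.3 mm over 23799 years gives 647.3 / 23799 ≈ 0.027 mm/year.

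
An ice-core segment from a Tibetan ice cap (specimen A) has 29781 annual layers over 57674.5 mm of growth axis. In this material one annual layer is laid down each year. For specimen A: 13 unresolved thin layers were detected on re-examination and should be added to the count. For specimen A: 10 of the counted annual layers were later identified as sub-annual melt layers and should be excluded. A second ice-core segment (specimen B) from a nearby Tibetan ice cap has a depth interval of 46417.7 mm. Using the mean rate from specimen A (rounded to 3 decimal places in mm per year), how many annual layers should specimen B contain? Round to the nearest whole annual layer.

23976 annual layers

Specimen A: correcting the raw count gives 29781 − 10 + 13 = 29784 true annual layers.
A: Extension rate ≈ 57674.5 / 29784 = 1.936 mm/yr.
Specimen B: 46417.7 mm / 1.936 mm per year = 23976.08 years ≈ 23976 annual layers.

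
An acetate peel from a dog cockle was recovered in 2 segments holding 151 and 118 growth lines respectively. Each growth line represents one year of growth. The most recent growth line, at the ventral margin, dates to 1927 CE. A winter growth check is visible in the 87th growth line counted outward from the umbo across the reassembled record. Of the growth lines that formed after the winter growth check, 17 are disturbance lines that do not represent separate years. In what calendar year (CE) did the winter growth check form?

1762 CE

Total growth lines = 151 + 118 = 269.
Between growth line 87 and the ventral margin there are 269 − 87 = 182 growth lines.
Removing the 17 false growth lines leaves 182 − 17 = 165 true growth lines beyond the winter growth check.
Counting back 165 years from 1927 CE places the winter growth check in 1927 − 165 = 1762 CE.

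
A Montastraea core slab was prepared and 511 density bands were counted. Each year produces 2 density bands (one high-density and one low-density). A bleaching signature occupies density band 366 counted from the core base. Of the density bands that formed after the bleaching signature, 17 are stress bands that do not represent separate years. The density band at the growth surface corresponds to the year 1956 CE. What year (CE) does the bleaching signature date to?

The bleaching signature sits at density band 366 from the core base, so 511 − 366 = 145 density bands formed after it.
Removing the 17 false density bands leaves 145 − 17 = 128 true density bands beyond the bleaching signature.
128 density bands at 2 per year is 128 / 2 = 64 years.
Counting back 64 years from 1956 CE places the bleaching signature in 1956 − 64 = 1892 CE.

1892 CE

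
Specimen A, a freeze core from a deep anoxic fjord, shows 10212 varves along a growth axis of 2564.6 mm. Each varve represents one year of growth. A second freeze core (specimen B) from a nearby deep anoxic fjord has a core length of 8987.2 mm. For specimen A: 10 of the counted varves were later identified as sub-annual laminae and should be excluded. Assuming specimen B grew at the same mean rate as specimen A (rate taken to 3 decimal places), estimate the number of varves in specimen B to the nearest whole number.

35806 varves

Specimen A: after corrections the count is 10212 − 10 = 10202 varves.
A: 2564.6 mm over 10202 years gives 2564.6 / 10202 ≈ 0.251 mm per year.
Specimen B: 8987.2 mm / 0.251 mm per year = 35805.58 years ≈ 35806 varves.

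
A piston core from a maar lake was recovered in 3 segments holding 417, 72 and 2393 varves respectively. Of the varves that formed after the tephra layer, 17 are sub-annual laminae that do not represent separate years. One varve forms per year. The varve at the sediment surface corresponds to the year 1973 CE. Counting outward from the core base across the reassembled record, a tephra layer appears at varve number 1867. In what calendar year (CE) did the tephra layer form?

Total varves = 417 + 72 + 2393 = 2882.
The tephra layer sits at varve 1867 from the core base, so 2882 − 1867 = 1015 varves formed after it.
1015 − 17 false = 998 true varves after the tephra layer.
1973 − 998 = 975 CE.

975 CE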